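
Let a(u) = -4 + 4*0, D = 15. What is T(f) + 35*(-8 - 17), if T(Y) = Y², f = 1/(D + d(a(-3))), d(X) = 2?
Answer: -252874/289 ≈ -875.00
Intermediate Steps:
a(u) = -4 (a(u) = -4 + 0 = -4)
f = 1/17 (f = 1/(15 + 2) = 1/17 ≈ 0.058824)
T(f) + 35*(-8 - 17) = (1/17)² + 35*(-8 - 17) = 1/289 + 35*(-25) = 1/289 - 875 = -252874/289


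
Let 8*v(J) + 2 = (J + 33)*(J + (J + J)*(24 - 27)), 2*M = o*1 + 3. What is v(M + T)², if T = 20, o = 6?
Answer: 794281489/1024 ≈ 7.7567e+5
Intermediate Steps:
M = 9/2 (M = (6*1 + 3)/2 = (6 + 3)/2 = (½)*9 = 9/2 ≈ 4.5000)
v(J) = -¼ - 5*J*(33 + J)/8 (v(J) = -¼ + ((J + 33)*(J + (J + J)*(24 - 27)))/8 = -¼ + ((33 + J)*(J + (2*J)*(-3)))/8 = -¼ + ((33 + J)*(J - 6*J))/8 = -¼ + ((33 + J)*(-5*J))/8 = -¼ + (-5*J*(33 + J))/8 = -¼ - 5*J*(33 + J)/8)
v(M + T)² = (-¼ - 165*(9/2 + 20)/8 - 5*(9/2 + 20)²/8)² = (-¼ - 165/8*49/2 - 5*(49/2)²/8)² = (-¼ - 8085/16 - 5/8*2401/4)² = (-¼ - 8085/16 - 12005/32)² = (-28183/32)² = 794281489/1024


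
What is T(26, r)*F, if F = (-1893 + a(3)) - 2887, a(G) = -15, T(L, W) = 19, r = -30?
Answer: -91105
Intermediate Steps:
F = -4795 (F = (-1893 - 15) - 2887 = -1908 - 2887 = -4795)
T(26, r)*F = 19*(-4795) = -91105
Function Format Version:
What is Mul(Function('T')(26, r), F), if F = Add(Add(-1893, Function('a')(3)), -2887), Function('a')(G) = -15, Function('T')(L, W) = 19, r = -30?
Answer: -91105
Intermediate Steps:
F = -4795 (F = Add(Add(-1893, -15), -2887) = Add(-1908, -2887) = -4795)
Mul(Function('T')(26, r), F) = Mul(19, -4795) = -91105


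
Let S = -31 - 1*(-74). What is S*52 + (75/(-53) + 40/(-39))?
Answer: 4616767/2067 ≈ 2233.6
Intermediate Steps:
S = 43 (S = -31 + 74 = 43)
S*52 + (75/(-53) + 40/(-39)) = 43*52 + (75/(-53) + 40/(-39)) = 2236 + (75*(-1/53) + 40*(-1/39)) = 2236 + (-75/53 - 40/39) = 2236 - 5045/2067 = 4616767/2067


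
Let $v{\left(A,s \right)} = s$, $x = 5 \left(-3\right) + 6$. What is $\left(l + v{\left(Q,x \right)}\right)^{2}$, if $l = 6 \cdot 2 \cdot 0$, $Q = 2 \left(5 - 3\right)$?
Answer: $81$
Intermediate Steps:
$Q = 4$ ($Q = 2 \cdot 2 = 4$)
$l = 0$ ($l = 12 \cdot 0 = 0$)
$x = -9$ ($x = -15 + 6 = -9$)
$\left(l + v{\left(Q,x \right)}\right)^{2} = \left(0 - 9\right)^{2} = \left(-9\right)^{2} = 81$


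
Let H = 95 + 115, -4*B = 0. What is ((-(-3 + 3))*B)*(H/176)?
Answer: 0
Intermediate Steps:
B = 0 (B = -1/4*0 = 0)
H = 210
((-(-3 + 3))*B)*(H/176) = (-(-3 + 3)*0)*(210/176) = (-1*0*0)*(210*(1/176)) = (0*0)*(105/88) = 0*(105/88) = 0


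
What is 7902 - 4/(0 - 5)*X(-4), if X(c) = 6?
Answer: 39534/5 ≈ 7906.8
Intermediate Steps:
7902 - 4/(0 - 5)*X(-4) = 7902 - 4/(0 - 5)*6 = 7902 - 4/(-5)*6 = 7902 - (-⅕*4)*6 = 7902 - (-4)*6/5 = 7902 - 1*(-24/5) = 7902 + 24/5 = 39534/5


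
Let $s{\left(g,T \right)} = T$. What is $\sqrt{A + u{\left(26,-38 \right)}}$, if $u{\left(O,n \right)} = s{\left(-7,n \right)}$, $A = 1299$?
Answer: $\sqrt{1261} \approx 35.511$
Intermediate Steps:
$u{\left(O,n \right)} = n$
$\sqrt{A + u{\left(26,-38 \right)}} = \sqrt{1299 - 38} = \sqrt{1261}$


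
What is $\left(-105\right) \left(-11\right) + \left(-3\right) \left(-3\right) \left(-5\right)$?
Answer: $1110$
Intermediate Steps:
$\left(-105\right) \left(-11\right) + \left(-3\right) \left(-3\right) \left(-5\right) = 1155 + 9 \left(-5\right) = 1155 - 45 = 1110$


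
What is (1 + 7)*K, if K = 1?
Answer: 8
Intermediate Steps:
(1 + 7)*K = (1 + 7)*1 = 8*1 = 8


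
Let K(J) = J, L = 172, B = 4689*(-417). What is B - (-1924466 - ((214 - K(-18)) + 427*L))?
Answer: 42829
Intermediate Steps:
B = -1955313
B - (-1924466 - ((214 - K(-18)) + 427*L)) = -1955313 - (-1924466 - ((214 - 1*(-18)) + 427*172)) = -1955313 - (-1924466 - ((214 + 18) + 73444)) = -1955313 - (-1924466 - (232 + 73444)) = -1955313 - (-1924466 - 1*73676) = -1955313 - (-1924466 - 73676) = -1955313 - 1*(-1998142) = -1955313 + 1998142 = 42829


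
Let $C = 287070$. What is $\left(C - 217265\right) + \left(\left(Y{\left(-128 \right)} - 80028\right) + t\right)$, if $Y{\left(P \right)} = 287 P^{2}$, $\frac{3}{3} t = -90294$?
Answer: $4601691$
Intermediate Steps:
$t = -90294$
$\left(C - 217265\right) + \left(\left(Y{\left(-128 \right)} - 80028\right) + t\right) = \left(287070 - 217265\right) + \left(\left(287 \left(-128\right)^{2} - 80028\right) - 90294\right) = 69805 + \left(\left(287 \cdot 16384 - 80028\right) - 90294\right) = 69805 + \left(\left(4702208 - 80028\right) - 90294\right) = 69805 + \left(4622180 - 90294\right) = 69805 + 4531886 = 4601691$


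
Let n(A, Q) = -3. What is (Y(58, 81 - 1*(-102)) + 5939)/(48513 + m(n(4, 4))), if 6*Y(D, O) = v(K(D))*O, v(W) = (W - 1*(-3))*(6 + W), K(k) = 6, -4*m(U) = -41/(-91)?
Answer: 3360812/17658691 ≈ 0.19032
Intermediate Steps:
m(U) = -41/364 (m(U) = -(-41)/(4*(-91)) = -(-41)*(-1)/(4*91) = -¼*41/91 = -41/364)
v(W) = (3 + W)*(6 + W) (v(W) = (W + 3)*(6 + W) = (3 + W)*(6 + W))
Y(D, O) = 18*O (Y(D, O) = ((18 + 6² + 9*6)*O)/6 = ((18 + 36 + 54)*O)/6 = (108*O)/6 = 18*O)
(Y(58, 81 - 1*(-102)) + 5939)/(48513 + m(n(4, 4))) = (18*(81 - 1*(-102)) + 5939)/(48513 - 41/364) = (18*(81 + 102) + 5939)/(17658691/364) = (18*183 + 5939)*(364/17658691) = (3294 + 5939)*(364/17658691) = 9233*(364/17658691) = 3360812/17658691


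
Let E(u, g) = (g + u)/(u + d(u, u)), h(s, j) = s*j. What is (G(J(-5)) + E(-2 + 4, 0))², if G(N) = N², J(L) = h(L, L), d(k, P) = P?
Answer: 1565001/4 ≈ 3.9125e+5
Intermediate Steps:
h(s, j) = j*s
E(u, g) = (g + u)/(2*u) (E(u, g) = (g + u)/(u + u) = (g + u)/((2*u)) = (g + u)*(1/(2*u)) = (g + u)/(2*u))
J(L) = L² (J(L) = L*L = L²)
(G(J(-5)) + E(-2 + 4, 0))² = (((-5)²)² + (0 + (-2 + 4))/(2*(-2 + 4)))² = (25² + (½)*(0 + 2)/2)² = (625 + (½)*(½)*2)² = (625 + ½)² = (1251/2)² = 1565001/4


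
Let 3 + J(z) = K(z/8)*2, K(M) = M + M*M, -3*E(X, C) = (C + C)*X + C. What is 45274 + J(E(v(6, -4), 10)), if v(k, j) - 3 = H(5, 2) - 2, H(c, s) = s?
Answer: 3260317/72 ≈ 45282.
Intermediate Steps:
v(k, j) = 3 (v(k, j) = 3 + (2 - 2) = 3 + 0 = 3)
E(X, C) = -C/3 - 2*C*X/3 (E(X, C) = -((C + C)*X + C)/3 = -((2*C)*X + C)/3 = -(2*C*X + C)/3 = -(C + 2*C*X)/3 = -C/3 - 2*C*X/3)
K(M) = M + M**2
J(z) = -3 + z*(1 + z/8)/4 (J(z) = -3 + ((z/8)*(1 + z/8))*2 = -3 + (z*(1 + z/8)/8)*2 = -3 + z*(1 + z/8)/4)
45274 + J(E(v(6, -4), 10)) = 45274 + (-3 + (-1/3*10*(1 + 2*3))*(8 - 1/3*10*(1 + 2*3))/32) = 45274 + (-3 + (-1/3*10*(1 + 6))*(8 - 1/3*10*(1 + 6))/32) = 45274 + (-3 + (-1/3*10*7)*(8 - 1/3*10*7)/32) = 45274 + (-3 + (1/32)*(-70/3)*(8 - 70/3)) = 45274 + (-3 + (1/32)*(-70/3)*(-46/3)) = 45274 + (-3 + 805/72) = 45274 + 589/72 = 3260317/72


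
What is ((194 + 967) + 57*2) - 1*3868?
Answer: -2593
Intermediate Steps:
((194 + 967) + 57*2) - 1*3868 = (1161 + 114) - 3868 = 1275 - 3868 = -2593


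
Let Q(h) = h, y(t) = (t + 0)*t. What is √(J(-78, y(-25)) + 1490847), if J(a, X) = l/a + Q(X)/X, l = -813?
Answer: √1007820294/26 ≈ 1221.0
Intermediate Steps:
y(t) = t² (y(t) = t*t = t²)
J(a, X) = 1 - 813/a (J(a, X) = -813/a + X/X = -813/a + 1 = 1 - 813/a)
√(J(-78, y(-25)) + 1490847) = √((-813 - 78)/(-78) + 1490847) = √(-1/78*(-891) + 1490847) = √(297/26 + 1490847) = √(38762319/26) = √1007820294/26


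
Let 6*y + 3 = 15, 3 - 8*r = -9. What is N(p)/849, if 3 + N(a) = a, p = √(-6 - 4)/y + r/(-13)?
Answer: -27/7358 + I*√10/1698 ≈ -0.0036695 + 0.0018624*I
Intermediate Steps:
r = 3/2 (r = 3/8 - ⅛*(-9) = 3/8 + 9/8 = 3/2 ≈ 1.5000)
y = 2 (y = -½ + (⅙)*15 = -½ + 5/2 = 2)
p = -3/26 + I*√10/2 (p = √(-6 - 4)/2 + (3/2)/(-13) = √(-10)*(½) + (3/2)*(-1/13) = (I*√10)*(½) - 3/26 = I*√10/2 - 3/26 = -3/26 + I*√10/2 ≈ -0.11538 + 1.5811*I)
N(a) = -3 + a
N(p)/849 = (-3 + (-3/26 + I*√10/2))/849 = (-81/26 + I*√10/2)*(1/849) = -27/7358 + I*√10/1698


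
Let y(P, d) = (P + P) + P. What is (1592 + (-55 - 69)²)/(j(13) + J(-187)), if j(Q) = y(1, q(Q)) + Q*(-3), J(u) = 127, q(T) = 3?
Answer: 2424/13 ≈ 186.46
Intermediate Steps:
y(P, d) = 3*P (y(P, d) = 2*P + P = 3*P)
j(Q) = 3 - 3*Q (j(Q) = 3*1 + Q*(-3) = 3 - 3*Q)
(1592 + (-55 - 69)²)/(j(13) + J(-187)) = (1592 + (-55 - 69)²)/((3 - 3*13) + 127) = (1592 + (-124)²)/((3 - 39) + 127) = (1592 + 15376)/(-36 + 127) = 16968/91 = 16968*(1/91) = 2424/13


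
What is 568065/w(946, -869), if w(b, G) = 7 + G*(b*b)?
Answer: -568065/777681997 ≈ -0.00073046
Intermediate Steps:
w(b, G) = 7 + G*b²
568065/w(946, -869) = 568065/(7 - 869*946²) = 568065/(7 - 869*894916) = 568065/(7 - 777682004) = 568065/(-777681997) = 568065*(-1/777681997) = -568065/777681997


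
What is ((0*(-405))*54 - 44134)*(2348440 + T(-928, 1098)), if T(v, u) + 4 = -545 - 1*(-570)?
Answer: -103646977774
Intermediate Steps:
T(v, u) = 21 (T(v, u) = -4 + (-545 - 1*(-570)) = -4 + (-545 + 570) = -4 + 25 = 21)
((0*(-405))*54 - 44134)*(2348440 + T(-928, 1098)) = ((0*(-405))*54 - 44134)*(2348440 + 21) = (0*54 - 44134)*2348461 = (0 - 44134)*2348461 = -44134*2348461 = -103646977774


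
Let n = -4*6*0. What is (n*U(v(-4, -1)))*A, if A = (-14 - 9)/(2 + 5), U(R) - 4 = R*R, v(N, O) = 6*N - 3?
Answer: 0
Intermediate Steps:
n = 0 (n = -24*0 = 0)
v(N, O) = -3 + 6*N
U(R) = 4 + R**2 (U(R) = 4 + R*R = 4 + R**2)
A = -23/7 ≈ -3.2857
(n*U(v(-4, -1)))*A = (0*(4 + (-3 + 6*(-4))**2))*(-23/7) = (0*(4 + (-3 - 24)**2))*(-23/7) = (0*(4 + (-27)**2))*(-23/7) = (0*(4 + 729))*(-23/7) = (0*733)*(-23/7) = 0*(-23/7) = 0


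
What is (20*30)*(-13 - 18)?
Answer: -18600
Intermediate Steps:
(20*30)*(-13 - 18) = 600*(-31) = -18600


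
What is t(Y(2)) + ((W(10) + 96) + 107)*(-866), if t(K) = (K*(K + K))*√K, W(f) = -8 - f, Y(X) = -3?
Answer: -160210 + 18*I*√3 ≈ -1.6021e+5 + 31.177*I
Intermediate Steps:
t(K) = 2*K^(5/2) (t(K) = (K*(2*K))*√K = (2*K²)*√K = 2*K^(5/2))
t(Y(2)) + ((W(10) + 96) + 107)*(-866) = 2*(-3)^(5/2) + (((-8 - 1*10) + 96) + 107)*(-866) = 2*(9*I*√3) + (((-8 - 10) + 96) + 107)*(-866) = 18*I*√3 + ((-18 + 96) + 107)*(-866) = 18*I*√3 + (78 + 107)*(-866) = 18*I*√3 + 185*(-866) = 18*I*√3 - 160210 = -160210 + 18*I*√3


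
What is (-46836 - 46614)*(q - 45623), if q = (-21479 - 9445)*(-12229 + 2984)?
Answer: -26712379441650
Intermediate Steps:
q = 285892380 (q = -30924*(-9245) = 285892380)
(-46836 - 46614)*(q - 45623) = (-46836 - 46614)*(285892380 - 45623) = -93450*285846757 = -26712379441650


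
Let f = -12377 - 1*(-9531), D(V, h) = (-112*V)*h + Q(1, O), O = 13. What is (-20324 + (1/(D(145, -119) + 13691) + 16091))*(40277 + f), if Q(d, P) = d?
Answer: -308374721367165/1946252 ≈ -1.5845e+8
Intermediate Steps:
D(V, h) = 1 - 112*V*h (D(V, h) = (-112*V)*h + 1 = -112*V*h + 1 = 1 - 112*V*h)
f = -2846 (f = -12377 + 9531 = -2846)
(-20324 + (1/(D(145, -119) + 13691) + 16091))*(40277 + f) = (-20324 + (1/((1 - 112*145*(-119)) + 13691) + 16091))*(40277 - 2846) = (-20324 + (1/((1 + 1932560) + 13691) + 16091))*37431 = (-20324 + (1/(1932561 + 13691) + 16091))*37431 = (-20324 + (1/1946252 + 16091))*37431 = (-20324 + 31317140933/1946252)*37431 = -8238484715/1946252*37431 = -308374721367165/1946252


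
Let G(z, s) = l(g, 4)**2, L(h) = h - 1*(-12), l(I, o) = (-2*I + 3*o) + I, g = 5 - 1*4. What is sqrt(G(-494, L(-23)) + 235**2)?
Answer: sqrt(55346) ≈ 235.26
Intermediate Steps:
g = 1 (g = 5 - 4 = 1)
l(I, o) = -I + 3*o
L(h) = 12 + h (L(h) = h + 12 = 12 + h)
G(z, s) = 121 (G(z, s) = (-1*1 + 3*4)**2 = (-1 + 12)**2 = 11**2 = 121)
sqrt(G(-494, L(-23)) + 235**2) = sqrt(121 + 235**2) = sqrt(121 + 55225) = sqrt(55346)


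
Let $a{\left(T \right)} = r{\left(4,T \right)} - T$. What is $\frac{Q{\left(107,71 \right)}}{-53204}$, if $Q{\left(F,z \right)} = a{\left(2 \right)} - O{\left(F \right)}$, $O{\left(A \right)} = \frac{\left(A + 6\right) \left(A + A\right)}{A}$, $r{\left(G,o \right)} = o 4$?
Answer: $\frac{55}{13301} \approx 0.004135$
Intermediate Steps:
$r{\left(G,o \right)} = 4 o$
$a{\left(T \right)} = 3 T$ ($a{\left(T \right)} = 4 T - T = 3 T$)
$O{\left(A \right)} = 12 + 2 A$ ($O{\left(A \right)} = \frac{\left(6 + A\right) 2 A}{A} = \frac{2 A \left(6 + A\right)}{A} = 12 + 2 A$)
$Q{\left(F,z \right)} = -6 - 2 F$ ($Q{\left(F,z \right)} = 3 \cdot 2 - \left(12 + 2 F\right) = 6 - \left(12 + 2 F\right) = -6 - 2 F$)
$\frac{Q{\left(107,71 \right)}}{-53204} = \frac{-6 - 214}{-53204} = \left(-6 - 214\right) \left(- \frac{1}{53204}\right) = \left(-220\right) \left(- \frac{1}{53204}\right) = \frac{55}{13301}$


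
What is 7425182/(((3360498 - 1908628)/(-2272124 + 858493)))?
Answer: -5248233727921/725935 ≈ -7.2296e+6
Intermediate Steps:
7425182/(((3360498 - 1908628)/(-2272124 + 858493))) = 7425182/((1451870/(-1413631))) = 7425182/((1451870*(-1/1413631))) = 7425182/(-1451870/1413631) = 7425182*(-1413631/1451870) = -5248233727921/725935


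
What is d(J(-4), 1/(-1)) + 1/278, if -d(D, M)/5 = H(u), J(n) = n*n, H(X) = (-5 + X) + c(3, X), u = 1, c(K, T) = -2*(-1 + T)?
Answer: 5561/278 ≈ 20.004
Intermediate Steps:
c(K, T) = 2 - 2*T
H(X) = -3 - X (H(X) = (-5 + X) + (2 - 2*X) = -3 - X)
J(n) = n²
d(D, M) = 20 (d(D, M) = -5*(-3 - 1*1) = -5*(-3 - 1) = -5*(-4) = 20)
d(J(-4), 1/(-1)) + 1/278 = 20 + 1/278 = 5561/278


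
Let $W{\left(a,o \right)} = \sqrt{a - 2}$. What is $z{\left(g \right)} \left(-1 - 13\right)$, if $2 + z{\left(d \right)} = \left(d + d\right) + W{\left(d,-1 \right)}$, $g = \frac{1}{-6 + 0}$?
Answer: $\frac{98}{3} - \frac{7 i \sqrt{78}}{3} \approx 32.667 - 20.607 i$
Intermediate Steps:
$W{\left(a,o \right)} = \sqrt{-2 + a}$
$g = - \frac{1}{6}$ ($g = \frac{1}{-6} = - \frac{1}{6} \approx -0.16667$)
$z{\left(d \right)} = -2 + \sqrt{-2 + d} + 2 d$ ($z{\left(d \right)} = -2 + \left(\left(d + d\right) + \sqrt{-2 + d}\right) = -2 + \left(2 d + \sqrt{-2 + d}\right) = -2 + \left(\sqrt{-2 + d} + 2 d\right) = -2 + \sqrt{-2 + d} + 2 d$)
$z{\left(g \right)} \left(-1 - 13\right) = \left(-2 + \sqrt{-2 - \frac{1}{6}} + 2 \left(- \frac{1}{6}\right)\right) \left(-1 - 13\right) = \left(-2 + \sqrt{- \frac{13}{6}} - \frac{1}{3}\right) \left(-14\right) = \left(-2 + \frac{i \sqrt{78}}{6} - \frac{1}{3}\right) \left(-14\right) = \left(- \frac{7}{3} + \frac{i \sqrt{78}}{6}\right) \left(-14\right) = \frac{98}{3} - \frac{7 i \sqrt{78}}{3}$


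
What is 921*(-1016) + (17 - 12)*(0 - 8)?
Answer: -935776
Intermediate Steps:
921*(-1016) + (17 - 12)*(0 - 8) = -935736 + 5*(-8) = -935736 - 40 = -935776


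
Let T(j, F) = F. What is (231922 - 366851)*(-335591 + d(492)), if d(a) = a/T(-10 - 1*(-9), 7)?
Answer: 316900321205/7 ≈ 4.5271e+10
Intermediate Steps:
d(a) = a/7
(231922 - 366851)*(-335591 + d(492)) = (231922 - 366851)*(-335591 + (1/7)*492) = -134929*(-335591 + 492/7) = -134929*(-2348645/7) = 316900321205/7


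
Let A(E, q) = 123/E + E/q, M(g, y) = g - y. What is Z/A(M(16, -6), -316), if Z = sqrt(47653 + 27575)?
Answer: 869*sqrt(18807)/2399 ≈ 49.676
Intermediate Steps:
Z = 2*sqrt(18807) (Z = sqrt(75228) = 2*sqrt(18807) ≈ 274.28)
Z/A(M(16, -6), -316) = (2*sqrt(18807))/(123/(16 - 1*(-6)) + (16 - 1*(-6))/(-316)) = (2*sqrt(18807))/(123/(16 + 6) + (16 + 6)*(-1/316)) = (2*sqrt(18807))/(123/22 + 22*(-1/316)) = (2*sqrt(18807))/(123*(1/22) - 11/158) = (2*sqrt(18807))/(123/22 - 11/158) = (2*sqrt(18807))/(4798/869) = (2*sqrt(18807))*(869/4798) = 869*sqrt(18807)/2399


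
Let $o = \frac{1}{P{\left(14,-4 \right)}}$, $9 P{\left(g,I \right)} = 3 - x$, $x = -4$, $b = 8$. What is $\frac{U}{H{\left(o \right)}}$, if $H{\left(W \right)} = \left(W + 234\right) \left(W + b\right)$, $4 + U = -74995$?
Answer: $- \frac{3674951}{107055} \approx -34.328$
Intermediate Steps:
$P{\left(g,I \right)} = \frac{7}{9}$ ($P{\left(g,I \right)} = \frac{3 - -4}{9} = \frac{3 + 4}{9} = \frac{1}{9} \cdot 7 = \frac{7}{9}$)
$U = -74999$ ($U = -4 - 74995 = -74999$)
$o = \frac{9}{7}$ ($o = \frac{1}{\frac{7}{9}} = \frac{9}{7} \approx 1.2857$)
$H{\left(W \right)} = \left(8 + W\right) \left(234 + W\right)$ ($H{\left(W \right)} = \left(W + 234\right) \left(W + 8\right) = \left(234 + W\right) \left(8 + W\right) = \left(8 + W\right) \left(234 + W\right)$)
$\frac{U}{H{\left(o \right)}} = - \frac{74999}{1872 + \left(\frac{9}{7}\right)^{2} + 242 \cdot \frac{9}{7}} = - \frac{74999}{1872 + \frac{81}{49} + \frac{2178}{7}} = - \frac{74999}{\frac{107055}{49}} = \left(-74999\right) \frac{49}{107055} = - \frac{3674951}{107055}$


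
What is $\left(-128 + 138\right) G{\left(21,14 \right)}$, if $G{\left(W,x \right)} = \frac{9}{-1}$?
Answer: $-90$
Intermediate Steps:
$G{\left(W,x \right)} = -9$ ($G{\left(W,x \right)} = 9 \left(-1\right) = -9$)
$\left(-128 + 138\right) G{\left(21,14 \right)} = \left(-128 + 138\right) \left(-9\right) = 10 \left(-9\right) = -90$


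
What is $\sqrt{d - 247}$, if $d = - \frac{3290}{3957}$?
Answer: $\frac{i \sqrt{3880507233}}{3957} \approx 15.743 i$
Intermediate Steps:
$d = - \frac{3290}{3957}$ ($d = \left(-3290\right) \frac{1}{3957} = - \frac{3290}{3957} \approx -0.83144$)
$\sqrt{d - 247} = \sqrt{- \frac{3290}{3957} - 247} = \sqrt{- \frac{980669}{3957}} = \frac{i \sqrt{3880507233}}{3957}$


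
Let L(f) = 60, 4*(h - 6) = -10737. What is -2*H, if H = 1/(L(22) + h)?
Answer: 8/10473 ≈ 0.00076387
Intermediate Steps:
h = -10713/4 (h = 6 + (1/4)*(-10737) = 6 - 10737/4 = -10713/4 ≈ -2678.3)
H = -4/10473 (H = 1/(60 - 10713/4) = 1/(-10473/4) = -4/10473 ≈ -0.00038193)
-2*H = -2*(-4/10473) = 8/10473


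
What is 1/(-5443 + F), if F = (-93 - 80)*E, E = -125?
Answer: 1/16182 ≈ 6.1797e-5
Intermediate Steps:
F = 21625 (F = (-93 - 80)*(-125) = -173*(-125) = 21625)
1/(-5443 + F) = 1/(-5443 + 21625) = 1/16182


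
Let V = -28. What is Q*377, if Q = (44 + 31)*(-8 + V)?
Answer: -1017900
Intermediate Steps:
Q = -2700 (Q = (44 + 31)*(-8 - 28) = 75*(-36) = -2700)
Q*377 = -2700*377 = -1017900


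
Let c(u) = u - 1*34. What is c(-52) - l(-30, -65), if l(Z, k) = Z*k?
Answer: -2036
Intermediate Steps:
c(u) = -34 + u (c(u) = u - 34 = -34 + u)
c(-52) - l(-30, -65) = (-34 - 52) - (-30)*(-65) = -86 - 1*1950 = -86 - 1950 = -2036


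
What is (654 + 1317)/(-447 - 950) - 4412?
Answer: -6165535/1397 ≈ -4413.4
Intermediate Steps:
(654 + 1317)/(-447 - 950) - 4412 = 1971/(-1397) - 4412 = 1971*(-1/1397) - 4412 = -1971/1397 - 4412 = -6165535/1397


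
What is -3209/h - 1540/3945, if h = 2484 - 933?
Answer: -334401/135971 ≈ -2.4594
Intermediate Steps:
h = 1551
-3209/h - 1540/3945 = -3209/1551 - 1540/3945 = -3209*1/1551 - 1540*1/3945 = -3209/1551 - 308/789 = -334401/135971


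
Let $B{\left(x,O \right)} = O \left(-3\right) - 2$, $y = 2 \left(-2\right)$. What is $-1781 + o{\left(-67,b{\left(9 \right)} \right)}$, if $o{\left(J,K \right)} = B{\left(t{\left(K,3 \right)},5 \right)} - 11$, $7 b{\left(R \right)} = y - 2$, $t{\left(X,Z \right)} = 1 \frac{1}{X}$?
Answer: $-1809$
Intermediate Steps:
$y = -4$
$t{\left(X,Z \right)} = \frac{1}{X}$
$b{\left(R \right)} = - \frac{6}{7}$ ($b{\left(R \right)} = \frac{-4 - 2}{7} = \frac{1}{7} \left(-6\right) = - \frac{6}{7}$)
$B{\left(x,O \right)} = -2 - 3 O$ ($B{\left(x,O \right)} = - 3 O - 2 = -2 - 3 O$)
$o{\left(J,K \right)} = -28$ ($o{\left(J,K \right)} = \left(-2 - 15\right) - 11 = -17 - 11 = -28$)
$-1781 + o{\left(-67,b{\left(9 \right)} \right)} = -1781 - 28 = -1809$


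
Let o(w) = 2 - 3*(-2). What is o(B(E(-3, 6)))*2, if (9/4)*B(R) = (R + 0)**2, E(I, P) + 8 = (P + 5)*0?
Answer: 16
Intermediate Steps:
E(I, P) = -8 (E(I, P) = -8 + (P + 5)*0 = -8 + (5 + P)*0 = -8 + 0 = -8)
B(R) = 4*R**2/9 (B(R) = 4*(R + 0)**2/9 = 4*R**2/9)
o(w) = 8 (o(w) = 2 + 6 = 8)
o(B(E(-3, 6)))*2 = 8*2 = 16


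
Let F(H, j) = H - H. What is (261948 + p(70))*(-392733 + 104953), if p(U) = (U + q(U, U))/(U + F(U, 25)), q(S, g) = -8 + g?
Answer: -527687566776/7 ≈ -7.5384e+10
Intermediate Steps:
F(H, j) = 0
p(U) = (-8 + 2*U)/U (p(U) = (U + (-8 + U))/(U + 0) = (-8 + 2*U)/U)
(261948 + p(70))*(-392733 + 104953) = (261948 + (2 - 8/70))*(-392733 + 104953) = (261948 + (2 - 8*1/70))*(-287780) = (261948 + (2 - 4/35))*(-287780) = (261948 + 66/35)*(-287780) = (9168246/35)*(-287780) = -527687566776/7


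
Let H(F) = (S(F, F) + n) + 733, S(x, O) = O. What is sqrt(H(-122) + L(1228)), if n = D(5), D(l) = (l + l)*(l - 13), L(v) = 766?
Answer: sqrt(1297) ≈ 36.014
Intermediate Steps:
D(l) = 2*l*(-13 + l) (D(l) = (2*l)*(-13 + l) = 2*l*(-13 + l))
n = -80 (n = 2*5*(-13 + 5) = 2*5*(-8) = -80)
H(F) = 653 + F (H(F) = (F - 80) + 733 = (-80 + F) + 733 = 653 + F)
sqrt(H(-122) + L(1228)) = sqrt((653 - 122) + 766) = sqrt(531 + 766) = sqrt(1297)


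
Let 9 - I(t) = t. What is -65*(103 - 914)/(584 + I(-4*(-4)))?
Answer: 52715/577 ≈ 91.360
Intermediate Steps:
I(t) = 9 - t
-65*(103 - 914)/(584 + I(-4*(-4))) = -65*(103 - 914)/(584 + (9 - (-4)*(-4))) = -(-52715)/(584 + (9 - 1*16)) = -(-52715)/(584 + (9 - 16)) = -(-52715)/(584 - 7) = -(-52715)/577 = -65*(-811/577) = 52715/577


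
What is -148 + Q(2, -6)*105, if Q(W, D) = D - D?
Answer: -148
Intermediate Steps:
Q(W, D) = 0
-148 + Q(2, -6)*105 = -148 + 0*105 = -148 + 0 = -148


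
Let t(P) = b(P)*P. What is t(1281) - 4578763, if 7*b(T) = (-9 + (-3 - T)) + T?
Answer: -4580959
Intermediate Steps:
b(T) = -12/7 (b(T) = ((-9 + (-3 - T)) + T)/7 = ((-12 - T) + T)/7 = (⅐)*(-12) = -12/7)
t(P) = -12*P/7
t(1281) - 4578763 = -12/7*1281 - 4578763 = -2196 - 4578763 = -4580959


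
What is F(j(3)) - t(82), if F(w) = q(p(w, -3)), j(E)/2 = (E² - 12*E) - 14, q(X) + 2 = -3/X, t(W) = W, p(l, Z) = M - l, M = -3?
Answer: -6639/79 ≈ -84.038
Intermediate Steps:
p(l, Z) = -3 - l
q(X) = -2 - 3/X
j(E) = -28 - 24*E + 2*E² (j(E) = 2*((E² - 12*E) - 14) = 2*(-14 + E² - 12*E) = -28 - 24*E + 2*E²)
F(w) = -2 - 3/(-3 - w)
F(j(3)) - t(82) = (-3 - 2*(-28 - 24*3 + 2*3²))/(3 + (-28 - 24*3 + 2*3²)) - 1*82 = (-3 - 2*(-28 - 72 + 2*9))/(3 + (-28 - 72 + 2*9)) - 82 = (-3 - 2*(-28 - 72 + 18))/(3 + (-28 - 72 + 18)) - 82 = (-3 - 2*(-82))/(3 - 82) - 82 = (-3 + 164)/(-79) - 82 = -1/79*161 - 82 = -161/79 - 82 = -6639/79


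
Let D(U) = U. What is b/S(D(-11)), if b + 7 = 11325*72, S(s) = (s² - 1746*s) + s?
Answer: 815393/19316 ≈ 42.213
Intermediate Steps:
S(s) = s² - 1745*s
b = 815393 (b = -7 + 11325*72 = -7 + 815400 = 815393)
b/S(D(-11)) = 815393/((-11*(-1745 - 11))) = 815393/((-11*(-1756))) = 815393/19316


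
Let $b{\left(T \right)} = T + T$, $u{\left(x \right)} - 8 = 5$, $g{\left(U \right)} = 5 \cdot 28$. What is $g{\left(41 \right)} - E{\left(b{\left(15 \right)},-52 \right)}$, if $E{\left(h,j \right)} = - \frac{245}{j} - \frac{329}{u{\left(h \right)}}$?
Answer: $\frac{8351}{52} \approx 160.6$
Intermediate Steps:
$g{\left(U \right)} = 140$
$u{\left(x \right)} = 13$ ($u{\left(x \right)} = 8 + 5 = 13$)
$b{\left(T \right)} = 2 T$
$E{\left(h,j \right)} = - \frac{329}{13} - \frac{245}{j}$ ($E{\left(h,j \right)} = - \frac{245}{j} - \frac{329}{13} = - \frac{329}{13} - \frac{245}{j}$)
$g{\left(41 \right)} - E{\left(b{\left(15 \right)},-52 \right)} = 140 - \left(- \frac{329}{13} - \frac{245}{-52}\right) = 140 - \left(- \frac{329}{13} - - \frac{245}{52}\right) = 140 - \left(- \frac{329}{13} + \frac{245}{52}\right) = 140 - - \frac{1071}{52} = 140 + \frac{1071}{52} = \frac{8351}{52}$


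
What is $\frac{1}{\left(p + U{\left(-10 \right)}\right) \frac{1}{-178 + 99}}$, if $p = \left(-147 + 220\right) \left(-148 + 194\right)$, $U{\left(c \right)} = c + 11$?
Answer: $- \frac{79}{3359} \approx -0.023519$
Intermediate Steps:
$U{\left(c \right)} = 11 + c$
$p = 3358$ ($p = 73 \cdot 46 = 3358$)
$\frac{1}{\left(p + U{\left(-10 \right)}\right) \frac{1}{-178 + 99}} = \frac{1}{\left(3358 + \left(11 - 10\right)\right) \frac{1}{-178 + 99}} = \frac{1}{\left(3358 + 1\right) \frac{1}{-79}} = \frac{1}{3359 \left(- \frac{1}{79}\right)} = \frac{1}{- \frac{3359}{79}} = - \frac{79}{3359}$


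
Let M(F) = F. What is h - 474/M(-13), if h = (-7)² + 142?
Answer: 2957/13 ≈ 227.46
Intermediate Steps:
h = 191 (h = 49 + 142 = 191)
h - 474/M(-13) = 191 - 474/(-13) = 191 - 1/13*(-474) = 191 + 474/13 = 2957/13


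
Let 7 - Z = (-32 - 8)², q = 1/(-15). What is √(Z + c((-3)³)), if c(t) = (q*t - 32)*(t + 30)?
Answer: I*√42090/5 ≈ 41.032*I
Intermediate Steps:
q = -1/15 ≈ -0.066667
c(t) = (-32 - t/15)*(30 + t) (c(t) = (-t/15 - 32)*(t + 30) = (-32 - t/15)*(30 + t))
Z = -1593 (Z = 7 - (-32 - 8)² = 7 - 1*(-40)² = 7 - 1*1600 = 7 - 1600 = -1593)
√(Z + c((-3)³)) = √(-1593 + (-960 - 34*(-3)³ - ((-3)³)²/15)) = √(-1593 + (-960 - 34*(-27) - 1/15*(-27)²)) = √(-1593 + (-960 + 918 - 1/15*729)) = √(-1593 + (-960 + 918 - 243/5)) = √(-1593 - 453/5) = √(-8418/5) = I*√42090/5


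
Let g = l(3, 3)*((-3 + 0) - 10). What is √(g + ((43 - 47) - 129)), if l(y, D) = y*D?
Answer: 5*I*√10 ≈ 15.811*I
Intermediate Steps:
l(y, D) = D*y
g = -117 (g = (3*3)*((-3 + 0) - 10) = 9*(-3 - 10) = 9*(-13) = -117)
√(g + ((43 - 47) - 129)) = √(-117 + ((43 - 47) - 129)) = √(-117 + (-4 - 129)) = √(-117 - 133) = √(-250) = 5*I*√10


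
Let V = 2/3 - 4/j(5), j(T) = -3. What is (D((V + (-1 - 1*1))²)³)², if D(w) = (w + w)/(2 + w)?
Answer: 0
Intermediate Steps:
V = 2 (V = 2/3 - 4/(-3) = 2*(⅓) - 4*(-⅓) = ⅔ + 4/3 = 2)
D(w) = 2*w/(2 + w) (D(w) = (2*w)/(2 + w) = 2*w/(2 + w))
(D((V + (-1 - 1*1))²)³)² = ((2*(2 + (-1 - 1*1))²/(2 + (2 + (-1 - 1*1))²))³)² = ((2*(2 + (-1 - 1))²/(2 + (2 + (-1 - 1))²))³)² = ((2*(2 - 2)²/(2 + (2 - 2)²))³)² = ((2*0²/(2 + 0²))³)² = ((2*0/(2 + 0))³)² = ((2*0/2)³)² = ((2*0*(½))³)² = (0³)² = 0² = 0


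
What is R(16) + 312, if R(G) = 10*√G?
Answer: 352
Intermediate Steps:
R(16) + 312 = 10*√16 + 312 = 10*4 + 312 = 40 + 312 = 352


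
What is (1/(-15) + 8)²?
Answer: 14161/225 ≈ 62.938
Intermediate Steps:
(1/(-15) + 8)² = (-1/15 + 8)² = (119/15)² = 14161/225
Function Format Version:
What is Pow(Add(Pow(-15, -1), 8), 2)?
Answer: Rational(14161, 225) ≈ 62.938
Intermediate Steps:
Pow(Add(Pow(-15, -1), 8), 2) = Pow(Add(Rational(-1, 15), 8), 2) = Pow(Rational(119, 15), 2) = Rational(14161, 225)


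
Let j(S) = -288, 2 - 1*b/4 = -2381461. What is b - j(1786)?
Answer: 9526140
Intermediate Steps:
b = 9525852 (b = 8 - 4*(-2381461) = 8 + 9525844 = 9525852)
b - j(1786) = 9525852 - 1*(-288) = 9525852 + 288 = 9526140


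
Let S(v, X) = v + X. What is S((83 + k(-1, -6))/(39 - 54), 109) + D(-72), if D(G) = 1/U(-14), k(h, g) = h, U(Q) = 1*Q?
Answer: 21727/210 ≈ 103.46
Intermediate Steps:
U(Q) = Q
S(v, X) = X + v
D(G) = -1/14 (D(G) = 1/(-14) = -1/14)
S((83 + k(-1, -6))/(39 - 54), 109) + D(-72) = (109 + (83 - 1)/(39 - 54)) - 1/14 = (109 + 82/(-15)) - 1/14 = (109 + 82*(-1/15)) - 1/14 = (109 - 82/15) - 1/14 = 1553/15 - 1/14 = 21727/210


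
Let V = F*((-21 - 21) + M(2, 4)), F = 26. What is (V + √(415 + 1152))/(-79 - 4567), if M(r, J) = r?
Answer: 520/2323 - √1567/4646 ≈ 0.21533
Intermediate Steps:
V = -1040 (V = 26*((-21 - 21) + 2) = 26*(-42 + 2) = 26*(-40) = -1040)
(V + √(415 + 1152))/(-79 - 4567) = (-1040 + √(415 + 1152))/(-79 - 4567) = (-1040 + √1567)/(-4646) = (-1040 + √1567)*(-1/4646) = 520/2323 - √1567/4646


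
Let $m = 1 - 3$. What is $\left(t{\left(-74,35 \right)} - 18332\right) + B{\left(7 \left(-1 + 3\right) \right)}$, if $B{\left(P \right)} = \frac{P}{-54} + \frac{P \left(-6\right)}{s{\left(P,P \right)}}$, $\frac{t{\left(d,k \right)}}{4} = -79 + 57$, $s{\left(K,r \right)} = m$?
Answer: $- \frac{496213}{27} \approx -18378.0$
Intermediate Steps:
$m = -2$ ($m = 1 - 3 = -2$)
$s{\left(K,r \right)} = -2$
$t{\left(d,k \right)} = -88$ ($t{\left(d,k \right)} = 4 \left(-79 + 57\right) = 4 \left(-22\right) = -88$)
$B{\left(P \right)} = \frac{161 P}{54}$ ($B{\left(P \right)} = \frac{P}{-54} + \frac{P \left(-6\right)}{-2} = P \left(- \frac{1}{54}\right) + - 6 P \left(- \frac{1}{2}\right) = - \frac{P}{54} + 3 P = \frac{161 P}{54}$)
$\left(t{\left(-74,35 \right)} - 18332\right) + B{\left(7 \left(-1 + 3\right) \right)} = \left(-88 - 18332\right) + \frac{161 \cdot 7 \left(-1 + 3\right)}{54} = -18420 + \frac{161 \cdot 7 \cdot 2}{54} = -18420 + \frac{161}{54} \cdot 14 = -18420 + \frac{1127}{27} = - \frac{496213}{27}$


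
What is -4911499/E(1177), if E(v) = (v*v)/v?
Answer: -4911499/1177 ≈ -4172.9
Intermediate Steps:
E(v) = v (E(v) = v²/v = v)
-4911499/E(1177) = -4911499/1177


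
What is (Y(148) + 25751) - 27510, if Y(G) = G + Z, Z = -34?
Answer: -1645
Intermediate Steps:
Y(G) = -34 + G (Y(G) = G - 34 = -34 + G)
(Y(148) + 25751) - 27510 = ((-34 + 148) + 25751) - 27510 = (114 + 25751) - 27510 = 25865 - 27510 = -1645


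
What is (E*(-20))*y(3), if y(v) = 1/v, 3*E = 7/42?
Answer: -10/27 ≈ -0.37037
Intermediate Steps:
E = 1/18 (E = (7/42)/3 = (7*(1/42))/3 = (⅓)*(⅙) = 1/18 ≈ 0.055556)
(E*(-20))*y(3) = ((1/18)*(-20))/3 = -10/9*⅓ = -10/27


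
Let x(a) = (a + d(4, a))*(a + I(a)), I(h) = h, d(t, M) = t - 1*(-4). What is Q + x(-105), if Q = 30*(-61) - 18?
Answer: 18522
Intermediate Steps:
d(t, M) = 4 + t (d(t, M) = t + 4 = 4 + t)
Q = -1848 (Q = -1830 - 18 = -1848)
x(a) = 2*a*(8 + a) (x(a) = (a + (4 + 4))*(a + a) = (a + 8)*(2*a) = (8 + a)*(2*a) = 2*a*(8 + a))
Q + x(-105) = -1848 + 2*(-105)*(8 - 105) = -1848 + 2*(-105)*(-97) = -1848 + 20370 = 18522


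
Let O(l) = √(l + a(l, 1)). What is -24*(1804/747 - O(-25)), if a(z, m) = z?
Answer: -14432/249 + 120*I*√2 ≈ -57.96 + 169.71*I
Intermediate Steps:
O(l) = √2*√l (O(l) = √(l + l) = √(2*l) = √2*√l)
-24*(1804/747 - O(-25)) = -24*(1804/747 - √2*√(-25)) = -24*(1804*(1/747) - √2*5*I) = -24*(1804/747 - 5*I*√2) = -14432/249 + 120*I*√2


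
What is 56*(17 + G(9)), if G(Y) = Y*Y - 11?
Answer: 4872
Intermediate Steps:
G(Y) = -11 + Y² (G(Y) = Y² - 11 = -11 + Y²)
56*(17 + G(9)) = 56*(17 + (-11 + 9²)) = 56*(17 + (-11 + 81)) = 56*(17 + 70) = 56*87 = 4872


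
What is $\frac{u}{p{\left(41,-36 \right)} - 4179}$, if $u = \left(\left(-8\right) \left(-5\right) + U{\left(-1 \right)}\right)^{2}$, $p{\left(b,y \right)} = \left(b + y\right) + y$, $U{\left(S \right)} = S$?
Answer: $- \frac{1521}{4210} \approx -0.36128$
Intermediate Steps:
$p{\left(b,y \right)} = b + 2 y$
$u = 1521$ ($u = \left(\left(-8\right) \left(-5\right) - 1\right)^{2} = \left(40 - 1\right)^{2} = 39^{2} = 1521$)
$\frac{u}{p{\left(41,-36 \right)} - 4179} = \frac{1521}{\left(41 + 2 \left(-36\right)\right) - 4179} = \frac{1521}{\left(41 - 72\right) - 4179} = \frac{1521}{-31 - 4179} = \frac{1521}{-4210} = 1521 \left(- \frac{1}{4210}\right) = - \frac{1521}{4210}$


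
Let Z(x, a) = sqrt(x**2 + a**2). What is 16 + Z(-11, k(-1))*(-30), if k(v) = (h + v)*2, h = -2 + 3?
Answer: -314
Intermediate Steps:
h = 1
k(v) = 2 + 2*v (k(v) = (1 + v)*2 = 2 + 2*v)
Z(x, a) = sqrt(a**2 + x**2)
16 + Z(-11, k(-1))*(-30) = 16 + sqrt((2 + 2*(-1))**2 + (-11)**2)*(-30) = 16 + sqrt((2 - 2)**2 + 121)*(-30) = 16 + sqrt(0**2 + 121)*(-30) = 16 + sqrt(0 + 121)*(-30) = 16 + sqrt(121)*(-30) = 16 + 11*(-30) = 16 - 330 = -314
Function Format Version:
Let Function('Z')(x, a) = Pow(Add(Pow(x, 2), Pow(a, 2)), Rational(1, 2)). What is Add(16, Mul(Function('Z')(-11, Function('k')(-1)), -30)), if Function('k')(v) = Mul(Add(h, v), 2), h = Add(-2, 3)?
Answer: -314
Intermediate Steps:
h = 1
Function('k')(v) = Add(2, Mul(2, v)) (Function('k')(v) = Mul(Add(1, v), 2) = Add(2, Mul(2, v)))
Function('Z')(x, a) = Pow(Add(Pow(a, 2), Pow(x, 2)), Rational(1, 2))
Add(16, Mul(Function('Z')(-11, Function('k')(-1)), -30)) = Add(16, Mul(Pow(Add(Pow(Add(2, Mul(2, -1)), 2), Pow(-11, 2)), Rational(1, 2)), -30)) = Add(16, Mul(Pow(Add(Pow(Add(2, -2), 2), 121), Rational(1, 2)), -30)) = Add(16, Mul(Pow(Add(Pow(0, 2), 121), Rational(1, 2)), -30)) = Add(16, Mul(Pow(Add(0, 121), Rational(1, 2)), -30)) = Add(16, Mul(Pow(121, Rational(1, 2)), -30)) = Add(16, Mul(11, -30)) = Add(16, -330) = -314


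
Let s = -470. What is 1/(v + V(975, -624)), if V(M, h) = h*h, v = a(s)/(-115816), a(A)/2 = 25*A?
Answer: 28954/11273998579 ≈ 2.5682e-6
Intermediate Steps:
a(A) = 50*A (a(A) = 2*(25*A) = 50*A)
v = 5875/28954 (v = (50*(-470))/(-115816) = -23500*(-1/115816) = 5875/28954 ≈ 0.20291)
V(M, h) = h²
1/(v + V(975, -624)) = 1/(5875/28954 + (-624)²) = 1/(5875/28954 + 389376) = 1/(11273998579/28954) = 28954/11273998579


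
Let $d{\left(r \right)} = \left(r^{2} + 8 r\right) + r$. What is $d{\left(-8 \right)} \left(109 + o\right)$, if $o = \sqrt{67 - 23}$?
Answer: $-872 - 16 \sqrt{11} \approx -925.07$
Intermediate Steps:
$o = 2 \sqrt{11}$ ($o = \sqrt{44} = 2 \sqrt{11} \approx 6.6332$)
$d{\left(r \right)} = r^{2} + 9 r$
$d{\left(-8 \right)} \left(109 + o\right) = - 8 \left(9 - 8\right) \left(109 + 2 \sqrt{11}\right) = \left(-8\right) 1 \left(109 + 2 \sqrt{11}\right) = - 8 \left(109 + 2 \sqrt{11}\right) = -872 - 16 \sqrt{11}$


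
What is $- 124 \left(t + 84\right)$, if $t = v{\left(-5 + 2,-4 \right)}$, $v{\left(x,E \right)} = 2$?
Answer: $-10664$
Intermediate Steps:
$t = 2$
$- 124 \left(t + 84\right) = - 124 \left(2 + 84\right) = \left(-124\right) 86 = -10664$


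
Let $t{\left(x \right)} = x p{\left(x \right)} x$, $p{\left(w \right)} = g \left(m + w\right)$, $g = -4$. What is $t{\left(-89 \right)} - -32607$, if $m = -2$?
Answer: $2915851$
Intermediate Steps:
$p{\left(w \right)} = 8 - 4 w$ ($p{\left(w \right)} = - 4 \left(-2 + w\right) = 8 - 4 w$)
$t{\left(x \right)} = x^{2} \left(8 - 4 x\right)$ ($t{\left(x \right)} = x \left(8 - 4 x\right) x = x^{2} \left(8 - 4 x\right)$)
$t{\left(-89 \right)} - -32607 = 4 \left(-89\right)^{2} \left(2 - -89\right) - -32607 = 4 \cdot 7921 \left(2 + 89\right) + 32607 = 4 \cdot 7921 \cdot 91 + 32607 = 2883244 + 32607 = 2915851$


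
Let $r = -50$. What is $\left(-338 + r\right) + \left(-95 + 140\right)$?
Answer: $-343$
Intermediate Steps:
$\left(-338 + r\right) + \left(-95 + 140\right) = \left(-338 - 50\right) + \left(-95 + 140\right) = -388 + 45 = -343$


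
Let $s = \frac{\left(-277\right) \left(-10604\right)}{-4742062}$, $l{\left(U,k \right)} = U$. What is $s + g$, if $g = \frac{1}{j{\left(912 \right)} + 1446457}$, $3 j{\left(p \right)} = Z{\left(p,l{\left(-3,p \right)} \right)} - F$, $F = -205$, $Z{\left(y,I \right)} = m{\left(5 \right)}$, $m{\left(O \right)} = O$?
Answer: $- \frac{2124445293627}{3429760359337} \approx -0.61942$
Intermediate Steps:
$Z{\left(y,I \right)} = 5$
$j{\left(p \right)} = 70$ ($j{\left(p \right)} = \frac{5 - -205}{3} = \frac{5 + 205}{3} = \frac{1}{3} \cdot 210 = 70$)
$g = \frac{1}{1446527}$ ($g = \frac{1}{70 + 1446457} = \frac{1}{1446527} \approx 6.9131 \cdot 10^{-7}$)
$s = - \frac{1468654}{2371031}$ ($s = 2937308 \left(- \frac{1}{4742062}\right) = - \frac{1468654}{2371031} \approx -0.61942$)
$s + g = - \frac{1468654}{2371031} + \frac{1}{1446527} = - \frac{2124445293627}{3429760359337}$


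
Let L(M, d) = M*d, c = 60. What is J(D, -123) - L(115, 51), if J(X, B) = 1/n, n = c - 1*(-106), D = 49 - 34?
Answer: -973589/166 ≈ -5865.0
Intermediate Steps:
D = 15
n = 166 (n = 60 - 1*(-106) = 60 + 106 = 166)
J(X, B) = 1/166
J(D, -123) - L(115, 51) = 1/166 - 115*51 = 1/166 - 1*5865 = 1/166 - 5865 = -973589/166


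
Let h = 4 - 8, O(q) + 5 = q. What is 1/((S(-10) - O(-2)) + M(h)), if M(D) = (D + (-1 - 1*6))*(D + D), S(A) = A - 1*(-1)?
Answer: 1/86 ≈ 0.011628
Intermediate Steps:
S(A) = 1 + A (S(A) = A + 1 = 1 + A)
O(q) = -5 + q
h = -4
M(D) = 2*D*(-7 + D) (M(D) = (D + (-1 - 6))*(2*D) = (D - 7)*(2*D) = (-7 + D)*(2*D) = 2*D*(-7 + D))
1/((S(-10) - O(-2)) + M(h)) = 1/(((1 - 10) - (-5 - 2)) + 2*(-4)*(-7 - 4)) = 1/((-9 - 1*(-7)) + 2*(-4)*(-11)) = 1/((-9 + 7) + 88) = 1/(-2 + 88) = 1/86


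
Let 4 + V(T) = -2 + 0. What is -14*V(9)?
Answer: 84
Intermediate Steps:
V(T) = -6 (V(T) = -4 + (-2 + 0) = -4 - 2 = -6)
-14*V(9) = -14*(-6) = 84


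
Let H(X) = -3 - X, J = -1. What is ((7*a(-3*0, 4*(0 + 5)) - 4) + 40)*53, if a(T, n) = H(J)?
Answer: 1166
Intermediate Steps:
a(T, n) = -2 (a(T, n) = -3 - 1*(-1) = -3 + 1 = -2)
((7*a(-3*0, 4*(0 + 5)) - 4) + 40)*53 = ((7*(-2) - 4) + 40)*53 = ((-14 - 4) + 40)*53 = (-18 + 40)*53 = 22*53 = 1166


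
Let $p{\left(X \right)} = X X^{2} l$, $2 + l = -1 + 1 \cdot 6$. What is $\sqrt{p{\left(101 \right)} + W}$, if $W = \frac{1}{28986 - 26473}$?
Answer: $\frac{2 \sqrt{4879893702530}}{2513} \approx 1758.1$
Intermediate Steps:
$l = 3$ ($l = -2 + \left(-1 + 1 \cdot 6\right) = -2 + \left(-1 + 6\right) = -2 + 5 = 3$)
$W = \frac{1}{2513} \approx 0.00039793$
$p{\left(X \right)} = 3 X^{3}$ ($p{\left(X \right)} = X X^{2} \cdot 3 = X^{3} \cdot 3 = 3 X^{3}$)
$\sqrt{p{\left(101 \right)} + W} = \sqrt{3 \cdot 101^{3} + \frac{1}{2513}} = \sqrt{3 \cdot 1030301 + \frac{1}{2513}} = \sqrt{3090903 + \frac{1}{2513}} = \sqrt{\frac{7767439240}{2513}} = \frac{2 \sqrt{4879893702530}}{2513}$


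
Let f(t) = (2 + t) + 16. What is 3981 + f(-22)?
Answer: 3977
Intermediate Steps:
f(t) = 18 + t
3981 + f(-22) = 3981 + (18 - 22) = 3981 - 4 = 3977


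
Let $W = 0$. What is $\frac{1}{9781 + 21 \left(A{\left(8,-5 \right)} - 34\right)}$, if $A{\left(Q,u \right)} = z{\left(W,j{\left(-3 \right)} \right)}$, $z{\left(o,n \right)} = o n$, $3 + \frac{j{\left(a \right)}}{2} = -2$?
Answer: $\frac{1}{9067} \approx 0.00011029$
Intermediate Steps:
$j{\left(a \right)} = -10$ ($j{\left(a \right)} = -6 + 2 \left(-2\right) = -6 - 4 = -10$)
$z{\left(o,n \right)} = n o$
$A{\left(Q,u \right)} = 0$ ($A{\left(Q,u \right)} = \left(-10\right) 0 = 0$)
$\frac{1}{9781 + 21 \left(A{\left(8,-5 \right)} - 34\right)} = \frac{1}{9781 + 21 \left(0 - 34\right)} = \frac{1}{9781 + 21 \left(-34\right)} = \frac{1}{9781 - 714} = \frac{1}{9067}$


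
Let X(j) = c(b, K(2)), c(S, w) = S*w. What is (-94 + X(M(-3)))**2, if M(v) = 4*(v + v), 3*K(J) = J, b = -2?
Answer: 81796/9 ≈ 9088.4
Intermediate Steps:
K(J) = J/3
M(v) = 8*v (M(v) = 4*(2*v) = 8*v)
X(j) = -4/3 (X(j) = -2*2/3 = -4/3)
(-94 + X(M(-3)))**2 = (-94 - 4/3)**2 = (-286/3)**2 = 81796/9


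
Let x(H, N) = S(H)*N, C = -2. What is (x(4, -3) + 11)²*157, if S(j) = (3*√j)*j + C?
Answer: 474925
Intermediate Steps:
S(j) = -2 + 3*j^(3/2) (S(j) = (3*√j)*j - 2 = 3*j^(3/2) - 2 = -2 + 3*j^(3/2))
x(H, N) = N*(-2 + 3*H^(3/2)) (x(H, N) = (-2 + 3*H^(3/2))*N = N*(-2 + 3*H^(3/2)))
(x(4, -3) + 11)²*157 = (-3*(-2 + 3*4^(3/2)) + 11)²*157 = (-3*(-2 + 3*8) + 11)²*157 = (-3*(-2 + 24) + 11)²*157 = (-3*22 + 11)²*157 = (-66 + 11)²*157 = (-55)²*157 = 3025*157 = 474925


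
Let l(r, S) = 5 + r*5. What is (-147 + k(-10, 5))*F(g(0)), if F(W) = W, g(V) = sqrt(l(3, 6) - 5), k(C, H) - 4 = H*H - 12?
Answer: -130*sqrt(15) ≈ -503.49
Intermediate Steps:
k(C, H) = -8 + H**2 (k(C, H) = 4 + (H*H - 12) = 4 + (H**2 - 12) = 4 + (-12 + H**2) = -8 + H**2)
l(r, S) = 5 + 5*r
g(V) = sqrt(15) (g(V) = sqrt((5 + 5*3) - 5) = sqrt((5 + 15) - 5) = sqrt(20 - 5) = sqrt(15))
(-147 + k(-10, 5))*F(g(0)) = (-147 + (-8 + 5**2))*sqrt(15) = (-147 + (-8 + 25))*sqrt(15) = (-147 + 17)*sqrt(15) = -130*sqrt(15)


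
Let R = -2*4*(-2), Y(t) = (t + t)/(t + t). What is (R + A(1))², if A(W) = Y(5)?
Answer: 289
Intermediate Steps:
Y(t) = 1 (Y(t) = (2*t)/((2*t)) = (2*t)*(1/(2*t)) = 1)
A(W) = 1
R = 16 (R = -8*(-2) = 16)
(R + A(1))² = (16 + 1)² = 17² = 289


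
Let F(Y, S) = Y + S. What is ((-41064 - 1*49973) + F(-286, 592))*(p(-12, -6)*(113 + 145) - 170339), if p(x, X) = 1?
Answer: 15431619211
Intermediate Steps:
F(Y, S) = S + Y
((-41064 - 1*49973) + F(-286, 592))*(p(-12, -6)*(113 + 145) - 170339) = ((-41064 - 1*49973) + (592 - 286))*(1*(113 + 145) - 170339) = ((-41064 - 49973) + 306)*(1*258 - 170339) = (-91037 + 306)*(258 - 170339) = -90731*(-170081) = 15431619211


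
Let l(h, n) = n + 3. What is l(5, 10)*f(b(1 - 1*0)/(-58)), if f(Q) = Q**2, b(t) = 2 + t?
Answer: 117/3364 ≈ 0.034780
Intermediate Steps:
l(h, n) = 3 + n
l(5, 10)*f(b(1 - 1*0)/(-58)) = (3 + 10)*((2 + (1 - 1*0))/(-58))**2 = 13*((2 + (1 + 0))*(-1/58))**2 = 13*((2 + 1)*(-1/58))**2 = 13*(3*(-1/58))**2 = 13*(-3/58)**2 = 13*(9/3364) = 117/3364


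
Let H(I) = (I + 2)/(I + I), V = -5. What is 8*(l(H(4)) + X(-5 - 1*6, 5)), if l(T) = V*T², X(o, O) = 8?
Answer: 83/2 ≈ 41.500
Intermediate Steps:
H(I) = (2 + I)/(2*I) (H(I) = (2 + I)/((2*I)) = (2 + I)*(1/(2*I)) = (2 + I)/(2*I))
l(T) = -5*T²
8*(l(H(4)) + X(-5 - 1*6, 5)) = 8*(-5*(2 + 4)²/64 + 8) = 8*(-5*((½)*(¼)*6)² + 8) = 8*(-5*(¾)² + 8) = 8*(-5*9/16 + 8) = 8*(-45/16 + 8) = 8*(83/16) = 83/2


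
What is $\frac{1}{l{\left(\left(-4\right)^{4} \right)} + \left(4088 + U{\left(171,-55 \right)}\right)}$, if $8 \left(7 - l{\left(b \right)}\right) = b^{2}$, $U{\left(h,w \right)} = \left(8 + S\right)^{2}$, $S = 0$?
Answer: $- \frac{1}{4033} \approx -0.00024795$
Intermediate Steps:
$U{\left(h,w \right)} = 64$ ($U{\left(h,w \right)} = \left(8 + 0\right)^{2} = 8^{2} = 64$)
$l{\left(b \right)} = 7 - \frac{b^{2}}{8}$
$\frac{1}{l{\left(\left(-4\right)^{4} \right)} + \left(4088 + U{\left(171,-55 \right)}\right)} = \frac{1}{\left(7 - \frac{\left(\left(-4\right)^{4}\right)^{2}}{8}\right) + \left(4088 + 64\right)} = \frac{1}{\left(7 - \frac{256^{2}}{8}\right) + 4152} = \frac{1}{\left(7 - 8192\right) + 4152} = \frac{1}{-8185 + 4152} = \frac{1}{-4033} = - \frac{1}{4033}$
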